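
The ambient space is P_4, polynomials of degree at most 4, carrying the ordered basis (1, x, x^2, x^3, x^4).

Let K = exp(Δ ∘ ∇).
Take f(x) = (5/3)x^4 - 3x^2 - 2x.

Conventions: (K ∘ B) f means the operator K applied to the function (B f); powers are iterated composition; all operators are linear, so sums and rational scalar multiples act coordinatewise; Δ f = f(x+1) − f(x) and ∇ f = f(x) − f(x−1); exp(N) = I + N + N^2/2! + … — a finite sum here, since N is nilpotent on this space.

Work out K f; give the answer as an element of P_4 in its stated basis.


order-1 term: 20x^2 - 8/3
order-2 term: 20
the series for exp(Δ ∘ ∇) f terminates at order 2
exp(Δ ∘ ∇) f = (5/3)x^4 + 17x^2 - 2x + 52/3

g(x) = (5/3)x^4 + 17x^2 - 2x + 52/3


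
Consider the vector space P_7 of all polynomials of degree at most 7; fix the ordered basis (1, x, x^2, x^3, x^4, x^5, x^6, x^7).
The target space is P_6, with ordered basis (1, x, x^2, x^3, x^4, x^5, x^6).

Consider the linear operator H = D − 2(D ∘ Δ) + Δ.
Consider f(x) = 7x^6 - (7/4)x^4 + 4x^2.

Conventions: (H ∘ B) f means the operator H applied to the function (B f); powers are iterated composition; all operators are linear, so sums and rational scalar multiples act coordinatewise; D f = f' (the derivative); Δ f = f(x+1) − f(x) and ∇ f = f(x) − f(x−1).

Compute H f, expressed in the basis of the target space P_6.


D f = 42x^5 - 7x^3 + 8x
Δ f = 42x^5 + 105x^4 + 133x^3 + (189/2)x^2 + 43x + 37/4
D Δ f = 210x^4 + 420x^3 + 399x^2 + 189x + 43
(-2(D ∘ Δ)) f = -420x^4 - 840x^3 - 798x^2 - 378x - 86
Δ f = 42x^5 + 105x^4 + 133x^3 + (189/2)x^2 + 43x + 37/4
(D − 2(D ∘ Δ) + Δ) f = 84x^5 - 315x^4 - 714x^3 - (1407/2)x^2 - 327x - 307/4

the result is g(x) = 84x^5 - 315x^4 - 714x^3 - (1407/2)x^2 - 327x - 307/4


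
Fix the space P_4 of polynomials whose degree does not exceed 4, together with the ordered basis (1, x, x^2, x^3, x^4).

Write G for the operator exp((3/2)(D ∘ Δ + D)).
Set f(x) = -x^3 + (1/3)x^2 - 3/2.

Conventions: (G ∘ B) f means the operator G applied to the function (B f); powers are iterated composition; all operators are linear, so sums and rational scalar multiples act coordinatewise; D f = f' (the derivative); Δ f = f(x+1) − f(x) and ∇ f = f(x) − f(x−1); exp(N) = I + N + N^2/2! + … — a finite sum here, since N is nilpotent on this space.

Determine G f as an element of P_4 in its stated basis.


g(x) = -x^3 - (25/6)x^2 - (59/4)x - 169/8

order-1 term: -(9/2)x^2 - 8x - 7/2
order-2 term: -(27/4)x - 51/4
order-3 term: -27/8
the series for exp((3/2)(D ∘ Δ + D)) f terminates at order 3
exp((3/2)(D ∘ Δ + D)) f = -x^3 - (25/6)x^2 - (59/4)x - 169/8


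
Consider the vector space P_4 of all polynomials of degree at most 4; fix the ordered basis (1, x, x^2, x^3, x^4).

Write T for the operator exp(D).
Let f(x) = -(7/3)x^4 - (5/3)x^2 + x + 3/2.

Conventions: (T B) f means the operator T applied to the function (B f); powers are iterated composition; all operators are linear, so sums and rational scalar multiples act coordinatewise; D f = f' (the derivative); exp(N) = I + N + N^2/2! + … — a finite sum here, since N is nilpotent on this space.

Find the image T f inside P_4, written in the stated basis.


g(x) = -(7/3)x^4 - (28/3)x^3 - (47/3)x^2 - (35/3)x - 3/2

order-1 term: -(28/3)x^3 - (10/3)x + 1
order-2 term: -14x^2 - 5/3
order-3 term: -(28/3)x
order-4 term: -7/3
the series for exp(D) f terminates at order 4
exp(D) f = -(7/3)x^4 - (28/3)x^3 - (47/3)x^2 - (35/3)x - 3/2


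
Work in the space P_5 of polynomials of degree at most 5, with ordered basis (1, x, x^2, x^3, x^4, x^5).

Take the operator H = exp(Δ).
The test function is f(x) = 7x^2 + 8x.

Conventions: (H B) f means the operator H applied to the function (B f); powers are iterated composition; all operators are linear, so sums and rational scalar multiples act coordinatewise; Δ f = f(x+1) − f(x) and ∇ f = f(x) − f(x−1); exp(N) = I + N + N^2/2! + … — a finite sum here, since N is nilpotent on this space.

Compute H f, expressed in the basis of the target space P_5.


order-1 term: 14x + 15
order-2 term: 7
the series for exp(Δ) f terminates at order 2
exp(Δ) f = 7x^2 + 22x + 22

the image equals g(x) = 7x^2 + 22x + 22


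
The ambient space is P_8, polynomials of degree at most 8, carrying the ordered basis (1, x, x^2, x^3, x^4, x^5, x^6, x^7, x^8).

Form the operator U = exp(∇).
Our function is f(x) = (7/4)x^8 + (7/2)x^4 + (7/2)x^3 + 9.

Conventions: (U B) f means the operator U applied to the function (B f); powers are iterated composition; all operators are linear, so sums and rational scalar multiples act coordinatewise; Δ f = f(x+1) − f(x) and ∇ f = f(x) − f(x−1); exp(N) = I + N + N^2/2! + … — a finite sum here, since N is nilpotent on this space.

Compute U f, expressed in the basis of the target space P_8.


g(x) = (7/4)x^8 + 14x^7 - 98x^5 + 126x^4 + (427/2)x^3 - (861/2)x^2 + 112x + 193/2

order-1 term: 14x^7 - 49x^6 + 98x^5 - (245/2)x^4 + 112x^3 - (119/2)x^2 + (35/2)x - 7/4
order-2 term: 49x^6 - 294x^5 + (1715/2)x^4 - 1470x^3 + 1540x^2 - (1827/2)x + 945/4
order-3 term: 98x^5 - 735x^4 + 2450x^3 - 4410x^2 + 4228x - 1708
order-4 term: (245/2)x^4 - 980x^3 + 3185x^2 - 4900x + 11921/4
order-5 term: 98x^3 - 735x^2 + 1960x - 3675/2
order-6 term: 49x^2 - 294x + 931/2
order-7 term: 14x - 49
order-8 term: 7/4
the series for exp(∇) f terminates at order 8
exp(∇) f = (7/4)x^8 + 14x^7 - 98x^5 + 126x^4 + (427/2)x^3 - (861/2)x^2 + 112x + 193/2


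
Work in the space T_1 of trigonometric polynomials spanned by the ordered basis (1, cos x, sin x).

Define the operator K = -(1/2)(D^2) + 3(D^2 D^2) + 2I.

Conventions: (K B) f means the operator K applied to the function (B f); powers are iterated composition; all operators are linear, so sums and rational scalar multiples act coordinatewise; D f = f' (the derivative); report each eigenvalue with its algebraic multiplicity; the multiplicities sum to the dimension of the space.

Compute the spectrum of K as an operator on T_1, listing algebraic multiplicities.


image of 1: 2
image of cos x: (11/2)cos x
image of sin x: (11/2)sin x
the matrix is diagonal; its diagonal is (2, 11/2, 11/2)
for a triangular matrix the eigenvalues are the diagonal entries, with algebraic multiplicity their repetition count

λ = 2 (multiplicity 1), λ = 11/2 (multiplicity 2)


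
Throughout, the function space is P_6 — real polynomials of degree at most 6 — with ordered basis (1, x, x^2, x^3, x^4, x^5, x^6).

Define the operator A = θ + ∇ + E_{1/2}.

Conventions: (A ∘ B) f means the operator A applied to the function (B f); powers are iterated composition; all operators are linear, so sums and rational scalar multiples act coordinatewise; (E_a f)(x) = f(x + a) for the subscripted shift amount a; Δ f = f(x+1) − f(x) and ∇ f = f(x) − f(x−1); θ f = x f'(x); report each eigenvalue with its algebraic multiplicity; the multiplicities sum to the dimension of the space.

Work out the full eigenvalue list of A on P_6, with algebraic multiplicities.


λ = 1 (multiplicity 1), λ = 2 (multiplicity 1), λ = 3 (multiplicity 1), λ = 4 (multiplicity 1), λ = 5 (multiplicity 1), λ = 6 (multiplicity 1), λ = 7 (multiplicity 1)

image of 1: 1
image of x: 2x + 3/2
image of x^2: 3x^2 + 3x - 3/4
image of x^3: 4x^3 + (9/2)x^2 - (9/4)x + 9/8
image of x^4: 5x^4 + 6x^3 - (9/2)x^2 + (9/2)x - 15/16
image of x^5: 6x^5 + (15/2)x^4 - (15/2)x^3 + (45/4)x^2 - (75/16)x + 33/32
image of x^6: 7x^6 + 9x^5 - (45/4)x^4 + (45/2)x^3 - (225/16)x^2 + (99/16)x - 63/64
the matrix is upper triangular; its diagonal is (1, 2, 3, 4, 5, 6, 7)
for a triangular matrix the eigenvalues are the diagonal entries, with algebraic multiplicity their repetition count


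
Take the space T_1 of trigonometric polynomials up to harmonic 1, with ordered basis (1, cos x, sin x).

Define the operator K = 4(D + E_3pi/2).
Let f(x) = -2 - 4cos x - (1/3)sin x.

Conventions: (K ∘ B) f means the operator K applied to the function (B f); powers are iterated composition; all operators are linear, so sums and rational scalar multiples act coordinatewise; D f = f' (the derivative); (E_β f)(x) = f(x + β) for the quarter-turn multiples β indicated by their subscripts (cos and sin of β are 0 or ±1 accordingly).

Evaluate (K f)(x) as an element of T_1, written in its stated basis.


D f = -(1/3)cos x + 4sin x
E_3pi/2 f = -2 + (1/3)cos x - 4sin x
(D + E_3pi/2) f = -2
(4(D + E_3pi/2)) f = -8

g(x) = -8


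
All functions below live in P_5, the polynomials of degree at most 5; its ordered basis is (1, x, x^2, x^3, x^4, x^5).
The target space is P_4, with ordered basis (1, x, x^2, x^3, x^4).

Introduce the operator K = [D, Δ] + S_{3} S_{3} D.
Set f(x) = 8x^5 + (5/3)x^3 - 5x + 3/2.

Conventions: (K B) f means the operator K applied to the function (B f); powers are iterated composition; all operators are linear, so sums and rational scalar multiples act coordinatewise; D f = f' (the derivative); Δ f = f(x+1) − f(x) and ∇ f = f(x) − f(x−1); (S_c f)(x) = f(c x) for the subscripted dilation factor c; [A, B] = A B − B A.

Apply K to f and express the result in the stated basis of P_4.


Δ f = 40x^4 + 80x^3 + 85x^2 + 45x + 14/3
D Δ f = 160x^3 + 240x^2 + 170x + 45
D f = 40x^4 + 5x^2 - 5
Δ D f = 160x^3 + 240x^2 + 170x + 45
[D, Δ] f = 0
D f = 40x^4 + 5x^2 - 5
S_{3} D f = 3240x^4 + 45x^2 - 5
S_{3} S_{3} D f = 262440x^4 + 405x^2 - 5
([D, Δ] + S_{3} S_{3} D) f = 262440x^4 + 405x^2 - 5

the image equals g(x) = 262440x^4 + 405x^2 - 5


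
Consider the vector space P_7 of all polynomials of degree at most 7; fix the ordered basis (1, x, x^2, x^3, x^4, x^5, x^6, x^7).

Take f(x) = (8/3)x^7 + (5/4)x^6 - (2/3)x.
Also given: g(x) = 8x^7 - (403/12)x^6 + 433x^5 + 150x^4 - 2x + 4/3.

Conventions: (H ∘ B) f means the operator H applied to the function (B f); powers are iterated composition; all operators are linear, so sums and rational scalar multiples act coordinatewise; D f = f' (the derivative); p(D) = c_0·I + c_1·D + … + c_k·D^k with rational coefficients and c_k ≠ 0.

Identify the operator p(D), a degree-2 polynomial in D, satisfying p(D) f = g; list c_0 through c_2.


c_0 = 3, c_1 = -2, c_2 = 4

D^0 f = (8/3)x^7 + (5/4)x^6 - (2/3)x
D^1 f = (56/3)x^6 + (15/2)x^5 - 2/3
D^2 f = 112x^5 + (75/2)x^4
matching coefficients of g against c_0 f + c_1 Df + … from the top degree down determines the c_i
solution: c_0 = 3, c_1 = -2, c_2 = 4


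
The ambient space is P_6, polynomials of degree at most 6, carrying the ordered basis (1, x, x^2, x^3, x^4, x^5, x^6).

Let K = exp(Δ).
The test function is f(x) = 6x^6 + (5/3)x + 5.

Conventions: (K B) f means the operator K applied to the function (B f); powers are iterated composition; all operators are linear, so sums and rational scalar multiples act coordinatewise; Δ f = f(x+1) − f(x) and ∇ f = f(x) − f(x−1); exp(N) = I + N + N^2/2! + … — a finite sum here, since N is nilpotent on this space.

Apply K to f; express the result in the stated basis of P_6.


g(x) = 6x^6 + 36x^5 + 180x^4 + 600x^3 + 1350x^2 + (5621/3)x + 3674/3

order-1 term: 36x^5 + 90x^4 + 120x^3 + 90x^2 + 36x + 23/3
order-2 term: 90x^4 + 360x^3 + 630x^2 + 540x + 186
order-3 term: 120x^3 + 540x^2 + 900x + 540
order-4 term: 90x^2 + 360x + 390
order-5 term: 36x + 90
order-6 term: 6
the series for exp(Δ) f terminates at order 6
exp(Δ) f = 6x^6 + 36x^5 + 180x^4 + 600x^3 + 1350x^2 + (5621/3)x + 3674/3


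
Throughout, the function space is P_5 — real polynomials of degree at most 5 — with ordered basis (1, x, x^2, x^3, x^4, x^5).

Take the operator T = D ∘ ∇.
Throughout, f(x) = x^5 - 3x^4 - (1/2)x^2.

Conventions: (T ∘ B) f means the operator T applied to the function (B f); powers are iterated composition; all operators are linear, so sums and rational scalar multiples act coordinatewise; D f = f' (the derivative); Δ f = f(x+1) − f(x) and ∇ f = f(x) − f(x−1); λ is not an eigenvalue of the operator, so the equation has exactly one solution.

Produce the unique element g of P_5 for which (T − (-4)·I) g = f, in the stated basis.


the result is g(x) = (1/4)x^5 - (3/4)x^4 - (5/4)x^3 + 4x^2 - (13/8)x - 15/8

write g with unknown coordinates in the stated basis and equate coefficients in (T − (-4)·I) g = f
solving from the highest basis element down gives g = (1/4)x^5 - (3/4)x^4 - (5/4)x^3 + 4x^2 - (13/8)x - 15/8
check: T g = 5x^3 - (33/2)x^2 + (13/2)x + 15/2
so T g − (-4)·g = x^5 - 3x^4 - (1/2)x^2 = f ✓


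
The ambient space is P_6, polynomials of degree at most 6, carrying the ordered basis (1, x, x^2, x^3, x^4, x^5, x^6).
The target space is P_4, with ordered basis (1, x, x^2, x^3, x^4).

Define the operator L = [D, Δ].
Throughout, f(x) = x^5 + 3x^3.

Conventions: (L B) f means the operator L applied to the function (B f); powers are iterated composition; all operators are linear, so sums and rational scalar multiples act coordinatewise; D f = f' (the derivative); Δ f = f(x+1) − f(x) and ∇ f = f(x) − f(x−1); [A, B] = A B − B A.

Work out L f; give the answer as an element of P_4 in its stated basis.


the image equals g(x) = 0

Δ f = 5x^4 + 10x^3 + 19x^2 + 14x + 4
D Δ f = 20x^3 + 30x^2 + 38x + 14
D f = 5x^4 + 9x^2
Δ D f = 20x^3 + 30x^2 + 38x + 14
[D, Δ] f = 0


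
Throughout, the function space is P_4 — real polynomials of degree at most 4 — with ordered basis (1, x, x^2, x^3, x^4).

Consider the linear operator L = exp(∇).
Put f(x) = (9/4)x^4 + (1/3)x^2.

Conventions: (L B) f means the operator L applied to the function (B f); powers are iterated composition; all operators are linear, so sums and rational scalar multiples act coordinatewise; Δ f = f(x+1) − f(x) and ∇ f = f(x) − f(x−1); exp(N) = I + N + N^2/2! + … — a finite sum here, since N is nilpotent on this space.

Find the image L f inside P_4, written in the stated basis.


g(x) = (9/4)x^4 + 9x^3 + (1/3)x^2 - (25/3)x + 9/4

order-1 term: 9x^3 - (27/2)x^2 + (29/3)x - 31/12
order-2 term: (27/2)x^2 - 27x + 193/12
order-3 term: 9x - 27/2
order-4 term: 9/4
the series for exp(∇) f terminates at order 4
exp(∇) f = (9/4)x^4 + 9x^3 + (1/3)x^2 - (25/3)x + 9/4


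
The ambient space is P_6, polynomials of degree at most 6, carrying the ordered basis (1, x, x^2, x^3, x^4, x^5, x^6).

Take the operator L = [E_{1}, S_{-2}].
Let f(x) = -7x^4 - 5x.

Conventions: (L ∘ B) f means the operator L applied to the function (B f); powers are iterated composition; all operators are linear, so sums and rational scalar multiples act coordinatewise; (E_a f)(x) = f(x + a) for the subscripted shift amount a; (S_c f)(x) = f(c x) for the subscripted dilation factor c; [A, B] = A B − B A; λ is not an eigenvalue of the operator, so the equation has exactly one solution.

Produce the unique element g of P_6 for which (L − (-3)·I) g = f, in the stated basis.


the image equals g(x) = -(7/3)x^4 + (224/3)x^3 + 952x^2 - (9917/3)x - 4022

write g with unknown coordinates in the stated basis and equate coefficients in (L − (-3)·I) g = f
solving from the highest basis element down gives g = -(7/3)x^4 + (224/3)x^3 + 952x^2 - (9917/3)x - 4022
check: L g = -224x^3 - 2856x^2 + 9912x + 12066
so L g − (-3)·g = -7x^4 - 5x = f ✓


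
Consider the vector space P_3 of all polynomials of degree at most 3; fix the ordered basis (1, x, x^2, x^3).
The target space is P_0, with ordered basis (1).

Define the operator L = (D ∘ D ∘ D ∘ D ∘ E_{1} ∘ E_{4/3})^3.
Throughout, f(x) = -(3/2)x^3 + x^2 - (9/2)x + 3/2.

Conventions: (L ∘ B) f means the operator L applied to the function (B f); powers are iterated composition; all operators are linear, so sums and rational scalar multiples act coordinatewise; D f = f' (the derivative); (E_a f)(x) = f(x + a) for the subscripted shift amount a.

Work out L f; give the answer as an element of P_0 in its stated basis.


E_{4/3} f = -(3/2)x^3 - 5x^2 - (59/6)x - 113/18
E_{1} E_{4/3} f = -(3/2)x^3 - (19/2)x^2 - (73/3)x - 407/18
D E_{1} E_{4/3} f = -(9/2)x^2 - 19x - 73/3
D (D ∘ E_{1} ∘ E_{4/3}) f = -9x - 19
D D (D ∘ E_{1} ∘ E_{4/3}) f = -9
D (D ∘ D) (D ∘ E_{1} ∘ E_{4/3}) f = 0
E_{4/3} (D ∘ D ∘ D ∘ D ∘ E_{1} ∘ E_{4/3}) f = 0
E_{1} E_{4/3} (D ∘ D ∘ D ∘ D ∘ E_{1} ∘ E_{4/3}) f = 0
D E_{1} E_{4/3} (D ∘ D ∘ D ∘ D ∘ E_{1} ∘ E_{4/3}) f = 0
D (D ∘ E_{1} ∘ E_{4/3}) (D ∘ D ∘ D ∘ D ∘ E_{1} ∘ E_{4/3}) f = 0
D D (D ∘ E_{1} ∘ E_{4/3}) (D ∘ D ∘ D ∘ D ∘ E_{1} ∘ E_{4/3}) f = 0
D (D ∘ D) (D ∘ E_{1} ∘ E_{4/3}) (D ∘ D ∘ D ∘ D ∘ E_{1} ∘ E_{4/3}) f = 0
E_{4/3} (D ∘ D ∘ D ∘ D ∘ E_{1} ∘ E_{4/3}) (D ∘ D ∘ D ∘ D ∘ E_{1} ∘ E_{4/3}) f = 0
E_{1} E_{4/3} (D ∘ D ∘ D ∘ D ∘ E_{1} ∘ E_{4/3}) (D ∘ D ∘ D ∘ D ∘ E_{1} ∘ E_{4/3}) f = 0
D E_{1} E_{4/3} (D ∘ D ∘ D ∘ D ∘ E_{1} ∘ E_{4/3}) (D ∘ D ∘ D ∘ D ∘ E_{1} ∘ E_{4/3}) f = 0
D (D ∘ E_{1} ∘ E_{4/3}) (D ∘ D ∘ D ∘ D ∘ E_{1} ∘ E_{4/3}) (D ∘ D ∘ D ∘ D ∘ E_{1} ∘ E_{4/3}) f = 0
D D (D ∘ E_{1} ∘ E_{4/3}) (D ∘ D ∘ D ∘ D ∘ E_{1} ∘ E_{4/3}) (D ∘ D ∘ D ∘ D ∘ E_{1} ∘ E_{4/3}) f = 0
D (D ∘ D) (D ∘ E_{1} ∘ E_{4/3}) (D ∘ D ∘ D ∘ D ∘ E_{1} ∘ E_{4/3}) (D ∘ D ∘ D ∘ D ∘ E_{1} ∘ E_{4/3}) f = 0

the image equals g(x) = 0


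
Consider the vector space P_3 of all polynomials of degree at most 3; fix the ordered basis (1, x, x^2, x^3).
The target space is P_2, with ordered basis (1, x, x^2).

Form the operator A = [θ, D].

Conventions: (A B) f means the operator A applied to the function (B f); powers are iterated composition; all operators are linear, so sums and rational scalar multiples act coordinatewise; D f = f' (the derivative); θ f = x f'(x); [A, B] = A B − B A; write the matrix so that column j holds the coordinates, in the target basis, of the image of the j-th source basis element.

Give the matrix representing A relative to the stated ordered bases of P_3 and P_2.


the matrix is [[0, -1, 0, 0]; [0, 0, -2, 0]; [0, 0, 0, -3]] (rows listed top to bottom)

image of 1: 0
image of x: -1
image of x^2: -2x
image of x^3: -3x^2
each image's coordinates form column j of the matrix


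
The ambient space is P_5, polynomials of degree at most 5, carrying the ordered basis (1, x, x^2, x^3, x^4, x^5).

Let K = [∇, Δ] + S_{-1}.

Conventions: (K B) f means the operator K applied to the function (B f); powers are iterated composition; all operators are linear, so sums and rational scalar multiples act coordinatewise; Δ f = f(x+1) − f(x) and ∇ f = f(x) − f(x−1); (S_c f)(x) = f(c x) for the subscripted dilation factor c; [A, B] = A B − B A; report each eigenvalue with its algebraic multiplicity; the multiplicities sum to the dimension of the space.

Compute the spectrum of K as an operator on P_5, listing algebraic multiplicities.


image of 1: 1
image of x: -x
image of x^2: x^2
image of x^3: -x^3
image of x^4: x^4
image of x^5: -x^5
the matrix is upper triangular; its diagonal is (1, -1, 1, -1, 1, -1)
for a triangular matrix the eigenvalues are the diagonal entries, with algebraic multiplicity their repetition count

λ = -1 (multiplicity 3), λ = 1 (multiplicity 3)


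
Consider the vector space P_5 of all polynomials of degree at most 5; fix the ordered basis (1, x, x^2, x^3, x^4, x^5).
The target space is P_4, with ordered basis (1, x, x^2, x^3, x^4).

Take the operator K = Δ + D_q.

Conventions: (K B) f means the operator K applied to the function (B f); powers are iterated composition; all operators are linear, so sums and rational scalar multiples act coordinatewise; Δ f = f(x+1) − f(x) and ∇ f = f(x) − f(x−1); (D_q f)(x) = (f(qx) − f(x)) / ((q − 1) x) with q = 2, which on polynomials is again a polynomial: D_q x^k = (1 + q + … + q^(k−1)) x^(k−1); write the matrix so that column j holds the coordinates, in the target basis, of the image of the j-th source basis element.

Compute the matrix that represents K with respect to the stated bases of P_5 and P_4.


image of 1: 0
image of x: 2
image of x^2: 5x + 1
image of x^3: 10x^2 + 3x + 1
image of x^4: 19x^3 + 6x^2 + 4x + 1
image of x^5: 36x^4 + 10x^3 + 10x^2 + 5x + 1
each image's coordinates form column j of the matrix

the matrix is [[0, 2, 1, 1, 1, 1]; [0, 0, 5, 3, 4, 5]; [0, 0, 0, 10, 6, 10]; [0, 0, 0, 0, 19, 10]; [0, 0, 0, 0, 0, 36]] (rows listed top to bottom)


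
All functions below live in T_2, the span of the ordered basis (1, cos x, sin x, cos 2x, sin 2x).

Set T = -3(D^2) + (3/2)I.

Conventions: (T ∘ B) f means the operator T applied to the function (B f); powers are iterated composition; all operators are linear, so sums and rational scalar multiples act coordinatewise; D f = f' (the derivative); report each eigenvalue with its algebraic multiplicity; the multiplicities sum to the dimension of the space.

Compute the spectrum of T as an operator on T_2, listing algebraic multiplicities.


image of 1: 3/2
image of cos x: (9/2)cos x
image of sin x: (9/2)sin x
image of cos 2x: (27/2)cos 2x
image of sin 2x: (27/2)sin 2x
the matrix is diagonal; its diagonal is (3/2, 9/2, 9/2, 27/2, 27/2)
for a triangular matrix the eigenvalues are the diagonal entries, with algebraic multiplicity their repetition count

λ = 3/2 (multiplicity 1), λ = 9/2 (multiplicity 2), λ = 27/2 (multiplicity 2)


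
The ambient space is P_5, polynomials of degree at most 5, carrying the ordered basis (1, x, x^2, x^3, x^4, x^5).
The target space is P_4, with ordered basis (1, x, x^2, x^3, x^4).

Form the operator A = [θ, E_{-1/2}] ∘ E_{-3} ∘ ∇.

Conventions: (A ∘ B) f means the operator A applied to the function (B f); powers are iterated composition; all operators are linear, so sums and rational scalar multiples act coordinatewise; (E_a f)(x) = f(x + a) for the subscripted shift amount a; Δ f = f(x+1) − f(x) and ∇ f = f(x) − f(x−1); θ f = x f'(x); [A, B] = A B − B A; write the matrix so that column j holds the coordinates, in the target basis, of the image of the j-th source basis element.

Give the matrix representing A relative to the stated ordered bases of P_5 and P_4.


the matrix is [[0, 0, 1, -12, 193/2, -650]; [0, 0, 0, 3, -48, 965/2]; [0, 0, 0, 0, 6, -120]; [0, 0, 0, 0, 0, 10]; [0, 0, 0, 0, 0, 0]] (rows listed top to bottom)

image of 1: 0
image of x: 0
image of x^2: 1
image of x^3: 3x - 12
image of x^4: 6x^2 - 48x + 193/2
image of x^5: 10x^3 - 120x^2 + (965/2)x - 650
each image's coordinates form column j of the matrix


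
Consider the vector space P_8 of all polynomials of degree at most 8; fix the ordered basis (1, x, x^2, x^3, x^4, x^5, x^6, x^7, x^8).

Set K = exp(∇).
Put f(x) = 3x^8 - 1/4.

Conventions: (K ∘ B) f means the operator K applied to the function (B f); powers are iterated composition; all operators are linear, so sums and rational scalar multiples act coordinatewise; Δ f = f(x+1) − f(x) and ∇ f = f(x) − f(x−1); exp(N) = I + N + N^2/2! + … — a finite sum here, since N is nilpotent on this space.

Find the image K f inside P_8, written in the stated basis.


the image equals g(x) = 3x^8 + 24x^7 - 168x^5 + 210x^4 + 336x^3 - 756x^2 + 216x + 599/4

order-1 term: 24x^7 - 84x^6 + 168x^5 - 210x^4 + 168x^3 - 84x^2 + 24x - 3
order-2 term: 84x^6 - 504x^5 + 1470x^4 - 2520x^3 + 2604x^2 - 1512x + 381
order-3 term: 168x^5 - 1260x^4 + 4200x^3 - 7560x^2 + 7224x - 2898
order-4 term: 210x^4 - 1680x^3 + 5460x^2 - 8400x + 5103
order-5 term: 168x^3 - 1260x^2 + 3360x - 3150
order-6 term: 84x^2 - 504x + 798
order-7 term: 24x - 84
order-8 term: 3
the series for exp(∇) f terminates at order 8
exp(∇) f = 3x^8 + 24x^7 - 168x^5 + 210x^4 + 336x^3 - 756x^2 + 216x + 599/4


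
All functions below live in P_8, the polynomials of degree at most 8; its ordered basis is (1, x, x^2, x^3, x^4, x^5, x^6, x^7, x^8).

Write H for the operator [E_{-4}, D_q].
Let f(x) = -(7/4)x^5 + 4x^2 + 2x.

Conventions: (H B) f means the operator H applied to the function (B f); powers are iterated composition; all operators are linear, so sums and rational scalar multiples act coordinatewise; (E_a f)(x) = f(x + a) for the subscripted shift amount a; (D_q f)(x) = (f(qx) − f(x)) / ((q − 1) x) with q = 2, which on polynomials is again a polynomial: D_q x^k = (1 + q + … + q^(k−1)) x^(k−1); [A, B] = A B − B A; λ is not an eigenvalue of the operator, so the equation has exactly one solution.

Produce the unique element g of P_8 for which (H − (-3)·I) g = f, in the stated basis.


g(x) = -(7/12)x^5 - (343/9)x^3 + (3260/9)x^2 - (38426/27)x + 23312/9

write g with unknown coordinates in the stated basis and equate coefficients in (H − (-3)·I) g = f
solving from the highest basis element down gives g = -(7/12)x^5 - (343/9)x^3 + (3260/9)x^2 - (38426/27)x + 23312/9
check: H g = (343/3)x^3 - (3248/3)x^2 + (38444/9)x - 23312/3
so H g − (-3)·g = -(7/4)x^5 + 4x^2 + 2x = f ✓


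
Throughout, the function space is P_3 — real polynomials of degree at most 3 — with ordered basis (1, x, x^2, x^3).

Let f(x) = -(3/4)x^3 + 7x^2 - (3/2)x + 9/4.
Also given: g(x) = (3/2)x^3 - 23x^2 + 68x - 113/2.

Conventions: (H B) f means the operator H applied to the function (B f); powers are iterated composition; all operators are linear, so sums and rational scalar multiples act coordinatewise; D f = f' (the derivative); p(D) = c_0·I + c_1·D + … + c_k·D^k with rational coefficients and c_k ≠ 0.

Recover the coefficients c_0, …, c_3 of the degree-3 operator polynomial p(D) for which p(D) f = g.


D^0 f = -(3/4)x^3 + 7x^2 - (3/2)x + 9/4
D^1 f = -(9/4)x^2 + 14x - 3/2
D^2 f = -(9/2)x + 14
D^3 f = -9/2
matching coefficients of g against c_0 f + c_1 Df + … from the top degree down determines the c_i
solution: c_0 = -2, c_1 = 4, c_2 = -2, c_3 = 4

c_0 = -2, c_1 = 4, c_2 = -2, c_3 = 4


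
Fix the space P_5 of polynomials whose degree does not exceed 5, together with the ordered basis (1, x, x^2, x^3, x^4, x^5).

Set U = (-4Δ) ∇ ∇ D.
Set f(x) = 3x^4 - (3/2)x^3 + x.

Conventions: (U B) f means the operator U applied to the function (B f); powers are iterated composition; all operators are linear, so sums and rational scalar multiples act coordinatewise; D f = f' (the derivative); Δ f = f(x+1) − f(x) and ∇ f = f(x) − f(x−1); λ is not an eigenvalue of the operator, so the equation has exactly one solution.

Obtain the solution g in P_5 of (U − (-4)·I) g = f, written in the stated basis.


the image equals g(x) = (3/4)x^4 - (3/8)x^3 + (1/4)x + 18

write g with unknown coordinates in the stated basis and equate coefficients in (U − (-4)·I) g = f
solving from the highest basis element down gives g = (3/4)x^4 - (3/8)x^3 + (1/4)x + 18
check: U g = -72
so U g − (-4)·g = 3x^4 - (3/2)x^3 + x = f ✓


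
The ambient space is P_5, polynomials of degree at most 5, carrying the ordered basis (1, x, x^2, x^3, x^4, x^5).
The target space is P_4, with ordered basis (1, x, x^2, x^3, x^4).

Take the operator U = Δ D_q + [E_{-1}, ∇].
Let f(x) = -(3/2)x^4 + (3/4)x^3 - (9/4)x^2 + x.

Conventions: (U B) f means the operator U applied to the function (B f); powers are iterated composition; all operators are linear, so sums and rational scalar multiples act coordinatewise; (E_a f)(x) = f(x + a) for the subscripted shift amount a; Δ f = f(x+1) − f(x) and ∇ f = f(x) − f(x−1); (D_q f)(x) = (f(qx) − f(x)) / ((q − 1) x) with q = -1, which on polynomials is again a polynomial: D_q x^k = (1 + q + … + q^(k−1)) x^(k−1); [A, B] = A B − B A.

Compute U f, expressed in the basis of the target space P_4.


the image equals g(x) = (3/2)x + 3/4

D_q f = (3/4)x^2 + 1
Δ D_q f = (3/2)x + 3/4
∇ f = -6x^3 + (45/4)x^2 - (51/4)x + 11/2
E_{-1} ∇ f = -6x^3 + (117/4)x^2 - (213/4)x + 71/2
E_{-1} f = -(3/2)x^4 + (27/4)x^3 - (27/2)x^2 + (55/4)x - 11/2
∇ E_{-1} f = -6x^3 + (117/4)x^2 - (213/4)x + 71/2
[E_{-1}, ∇] f = 0
(Δ D_q + [E_{-1}, ∇]) f = (3/2)x + 3/4


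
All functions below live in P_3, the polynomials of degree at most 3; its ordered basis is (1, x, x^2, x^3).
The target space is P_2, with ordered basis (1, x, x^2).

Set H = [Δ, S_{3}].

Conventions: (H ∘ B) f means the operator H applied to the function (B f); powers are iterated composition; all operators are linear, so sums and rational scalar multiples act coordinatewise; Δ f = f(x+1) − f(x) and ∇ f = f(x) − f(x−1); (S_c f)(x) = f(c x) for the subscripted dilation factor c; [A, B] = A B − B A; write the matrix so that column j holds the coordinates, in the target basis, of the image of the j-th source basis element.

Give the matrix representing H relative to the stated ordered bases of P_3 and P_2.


the matrix is [[0, 2, 8, 26]; [0, 0, 12, 72]; [0, 0, 0, 54]] (rows listed top to bottom)

image of 1: 0
image of x: 2
image of x^2: 12x + 8
image of x^3: 54x^2 + 72x + 26
each image's coordinates form column j of the matrix


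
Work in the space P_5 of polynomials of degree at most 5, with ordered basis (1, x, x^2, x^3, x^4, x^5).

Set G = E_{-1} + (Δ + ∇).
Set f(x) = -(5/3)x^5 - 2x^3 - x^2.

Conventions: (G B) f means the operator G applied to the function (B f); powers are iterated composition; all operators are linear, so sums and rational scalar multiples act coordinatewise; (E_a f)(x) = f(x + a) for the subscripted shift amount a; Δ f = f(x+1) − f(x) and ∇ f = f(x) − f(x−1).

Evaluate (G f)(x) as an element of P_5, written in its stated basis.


the result is g(x) = -(5/3)x^5 - (25/3)x^4 - (56/3)x^3 - (71/3)x^2 - (49/3)x - 14/3

E_{-1} f = -(5/3)x^5 + (25/3)x^4 - (56/3)x^3 + (65/3)x^2 - (37/3)x + 8/3
Δ f = -(25/3)x^4 - (50/3)x^3 - (68/3)x^2 - (49/3)x - 14/3
∇ f = -(25/3)x^4 + (50/3)x^3 - (68/3)x^2 + (37/3)x - 8/3
(Δ + ∇) f = -(50/3)x^4 - (136/3)x^2 - 4x - 22/3
(E_{-1} + (Δ + ∇)) f = -(5/3)x^5 - (25/3)x^4 - (56/3)x^3 - (71/3)x^2 - (49/3)x - 14/3


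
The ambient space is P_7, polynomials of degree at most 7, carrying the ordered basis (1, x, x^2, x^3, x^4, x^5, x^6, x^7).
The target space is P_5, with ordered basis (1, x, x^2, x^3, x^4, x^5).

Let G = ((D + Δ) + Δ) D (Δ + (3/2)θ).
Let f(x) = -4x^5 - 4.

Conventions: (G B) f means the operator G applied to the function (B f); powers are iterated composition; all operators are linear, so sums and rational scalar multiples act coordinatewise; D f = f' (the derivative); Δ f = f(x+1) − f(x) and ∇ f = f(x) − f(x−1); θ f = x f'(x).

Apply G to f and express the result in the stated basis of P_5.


Δ f = -20x^4 - 40x^3 - 40x^2 - 20x - 4
θ f = -20x^5
((3/2)θ) f = -30x^5
(Δ + (3/2)θ) f = -30x^5 - 20x^4 - 40x^3 - 40x^2 - 20x - 4
D (Δ + (3/2)θ) f = -150x^4 - 80x^3 - 120x^2 - 80x - 20
D D (Δ + (3/2)θ) f = -600x^3 - 240x^2 - 240x - 80
Δ D (Δ + (3/2)θ) f = -600x^3 - 1140x^2 - 1080x - 430
(D + Δ) D (Δ + (3/2)θ) f = -1200x^3 - 1380x^2 - 1320x - 510
Δ D (Δ + (3/2)θ) f = -600x^3 - 1140x^2 - 1080x - 430
((D + Δ) + Δ) D (Δ + (3/2)θ) f = -1800x^3 - 2520x^2 - 2400x - 940

the result is g(x) = -1800x^3 - 2520x^2 - 2400x - 940


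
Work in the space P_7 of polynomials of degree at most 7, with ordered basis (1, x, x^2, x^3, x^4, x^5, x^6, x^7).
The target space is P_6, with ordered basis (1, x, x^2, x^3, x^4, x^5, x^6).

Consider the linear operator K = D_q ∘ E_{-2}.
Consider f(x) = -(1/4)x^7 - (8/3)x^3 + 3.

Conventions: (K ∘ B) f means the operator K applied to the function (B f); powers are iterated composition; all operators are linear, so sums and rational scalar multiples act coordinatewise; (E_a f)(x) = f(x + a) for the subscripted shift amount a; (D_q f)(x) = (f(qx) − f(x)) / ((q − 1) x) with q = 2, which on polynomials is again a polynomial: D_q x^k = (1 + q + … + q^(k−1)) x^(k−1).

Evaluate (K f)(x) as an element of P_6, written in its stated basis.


E_{-2} f = -(1/4)x^7 + (7/2)x^6 - 21x^5 + 70x^4 - (428/3)x^3 + 184x^2 - 144x + 169/3
D_q E_{-2} f = -(127/4)x^6 + (441/2)x^5 - 651x^4 + 1050x^3 - (2996/3)x^2 + 552x - 144

the result is g(x) = -(127/4)x^6 + (441/2)x^5 - 651x^4 + 1050x^3 - (2996/3)x^2 + 552x - 144


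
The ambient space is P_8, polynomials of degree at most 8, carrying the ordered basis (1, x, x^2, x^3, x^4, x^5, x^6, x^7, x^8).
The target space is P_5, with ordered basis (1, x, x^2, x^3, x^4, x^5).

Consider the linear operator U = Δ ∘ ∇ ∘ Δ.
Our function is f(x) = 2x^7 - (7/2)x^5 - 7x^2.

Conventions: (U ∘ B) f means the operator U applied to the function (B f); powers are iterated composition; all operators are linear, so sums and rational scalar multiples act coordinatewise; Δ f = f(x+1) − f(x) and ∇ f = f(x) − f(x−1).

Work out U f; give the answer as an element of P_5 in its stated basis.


Δ f = 14x^6 + 42x^5 + (105/2)x^4 + 35x^3 + 7x^2 - (35/2)x - 17/2
∇ Δ f = 84x^5 + 70x^3 - 7x - 14
Δ ∇ Δ f = 420x^4 + 840x^3 + 1050x^2 + 630x + 147

the image equals g(x) = 420x^4 + 840x^3 + 1050x^2 + 630x + 147


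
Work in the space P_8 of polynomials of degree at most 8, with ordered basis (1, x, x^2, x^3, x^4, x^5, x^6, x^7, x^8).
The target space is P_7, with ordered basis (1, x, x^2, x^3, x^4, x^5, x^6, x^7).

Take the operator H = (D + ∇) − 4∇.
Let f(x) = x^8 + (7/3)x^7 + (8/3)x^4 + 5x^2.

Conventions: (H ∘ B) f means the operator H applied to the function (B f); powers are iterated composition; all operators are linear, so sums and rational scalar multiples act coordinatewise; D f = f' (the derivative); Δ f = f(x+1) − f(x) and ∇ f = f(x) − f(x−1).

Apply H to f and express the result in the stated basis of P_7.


D f = 8x^7 + (49/3)x^6 + (32/3)x^3 + 10x
∇ f = 8x^7 - (35/3)x^6 + 7x^5 + (35/3)x^4 - 15x^3 + 5x^2 + (37/3)x - 19/3
(D + ∇) f = 16x^7 + (14/3)x^6 + 7x^5 + (35/3)x^4 - (13/3)x^3 + 5x^2 + (67/3)x - 19/3
∇ f = 8x^7 - (35/3)x^6 + 7x^5 + (35/3)x^4 - 15x^3 + 5x^2 + (37/3)x - 19/3
(-4∇) f = -32x^7 + (140/3)x^6 - 28x^5 - (140/3)x^4 + 60x^3 - 20x^2 - (148/3)x + 76/3
((D + ∇) − 4∇) f = -16x^7 + (154/3)x^6 - 21x^5 - 35x^4 + (167/3)x^3 - 15x^2 - 27x + 19

the image equals g(x) = -16x^7 + (154/3)x^6 - 21x^5 - 35x^4 + (167/3)x^3 - 15x^2 - 27x + 19


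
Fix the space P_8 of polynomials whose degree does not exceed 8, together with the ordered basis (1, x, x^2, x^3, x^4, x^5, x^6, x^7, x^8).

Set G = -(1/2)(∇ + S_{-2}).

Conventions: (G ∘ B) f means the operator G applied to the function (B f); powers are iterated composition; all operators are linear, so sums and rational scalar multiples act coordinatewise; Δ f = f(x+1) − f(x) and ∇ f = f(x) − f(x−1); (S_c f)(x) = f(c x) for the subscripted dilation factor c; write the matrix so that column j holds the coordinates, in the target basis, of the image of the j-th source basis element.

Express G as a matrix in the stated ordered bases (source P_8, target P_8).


image of 1: -1/2
image of x: x - 1/2
image of x^2: -2x^2 - x + 1/2
image of x^3: 4x^3 - (3/2)x^2 + (3/2)x - 1/2
image of x^4: -8x^4 - 2x^3 + 3x^2 - 2x + 1/2
image of x^5: 16x^5 - (5/2)x^4 + 5x^3 - 5x^2 + (5/2)x - 1/2
image of x^6: -32x^6 - 3x^5 + (15/2)x^4 - 10x^3 + (15/2)x^2 - 3x + 1/2
image of x^7: 64x^7 - (7/2)x^6 + (21/2)x^5 - (35/2)x^4 + (35/2)x^3 - (21/2)x^2 + (7/2)x - 1/2
image of x^8: -128x^8 - 4x^7 + 14x^6 - 28x^5 + 35x^4 - 28x^3 + 14x^2 - 4x + 1/2
each image's coordinates form column j of the matrix

the matrix is [[-1/2, -1/2, 1/2, -1/2, 1/2, -1/2, 1/2, -1/2, 1/2]; [0, 1, -1, 3/2, -2, 5/2, -3, 7/2, -4]; [0, 0, -2, -3/2, 3, -5, 15/2, -21/2, 14]; [0, 0, 0, 4, -2, 5, -10, 35/2, -28]; [0, 0, 0, 0, -8, -5/2, 15/2, -35/2, 35]; [0, 0, 0, 0, 0, 16, -3, 21/2, -28]; [0, 0, 0, 0, 0, 0, -32, -7/2, 14]; [0, 0, 0, 0, 0, 0, 0, 64, -4]; [0, 0, 0, 0, 0, 0, 0, 0, -128]] (rows listed top to bottom)


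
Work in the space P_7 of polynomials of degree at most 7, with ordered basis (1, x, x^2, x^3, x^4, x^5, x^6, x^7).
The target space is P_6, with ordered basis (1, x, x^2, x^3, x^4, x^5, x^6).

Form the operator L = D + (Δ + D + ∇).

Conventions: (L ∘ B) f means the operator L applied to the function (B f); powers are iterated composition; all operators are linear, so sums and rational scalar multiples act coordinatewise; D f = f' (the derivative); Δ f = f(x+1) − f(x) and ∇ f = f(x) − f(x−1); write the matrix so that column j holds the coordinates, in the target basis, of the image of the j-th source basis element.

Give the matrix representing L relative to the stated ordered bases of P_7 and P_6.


image of 1: 0
image of x: 4
image of x^2: 8x
image of x^3: 12x^2 + 2
image of x^4: 16x^3 + 8x
image of x^5: 20x^4 + 20x^2 + 2
image of x^6: 24x^5 + 40x^3 + 12x
image of x^7: 28x^6 + 70x^4 + 42x^2 + 2
each image's coordinates form column j of the matrix

the matrix is [[0, 4, 0, 2, 0, 2, 0, 2]; [0, 0, 8, 0, 8, 0, 12, 0]; [0, 0, 0, 12, 0, 20, 0, 42]; [0, 0, 0, 0, 16, 0, 40, 0]; [0, 0, 0, 0, 0, 20, 0, 70]; [0, 0, 0, 0, 0, 0, 24, 0]; [0, 0, 0, 0, 0, 0, 0, 28]] (rows listed top to bottom)


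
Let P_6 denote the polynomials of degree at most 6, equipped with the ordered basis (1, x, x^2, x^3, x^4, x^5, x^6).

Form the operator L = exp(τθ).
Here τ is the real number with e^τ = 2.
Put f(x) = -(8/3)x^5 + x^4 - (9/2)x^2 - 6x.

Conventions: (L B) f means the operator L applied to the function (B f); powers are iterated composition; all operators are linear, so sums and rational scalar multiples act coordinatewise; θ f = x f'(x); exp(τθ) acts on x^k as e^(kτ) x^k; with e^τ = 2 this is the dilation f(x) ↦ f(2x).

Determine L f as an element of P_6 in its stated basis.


exp(τθ) x^k = e^(kτ) x^k; with e^τ = 2 this sends x^k to 2^k x^k
x ↦ 2 x
x^2 ↦ 4 x^2
x^4 ↦ 16 x^4
x^5 ↦ 32 x^5
applying this coordinatewise to f: exp(τθ) f = -(256/3)x^5 + 16x^4 - 18x^2 - 12x

g(x) = -(256/3)x^5 + 16x^4 - 18x^2 - 12x


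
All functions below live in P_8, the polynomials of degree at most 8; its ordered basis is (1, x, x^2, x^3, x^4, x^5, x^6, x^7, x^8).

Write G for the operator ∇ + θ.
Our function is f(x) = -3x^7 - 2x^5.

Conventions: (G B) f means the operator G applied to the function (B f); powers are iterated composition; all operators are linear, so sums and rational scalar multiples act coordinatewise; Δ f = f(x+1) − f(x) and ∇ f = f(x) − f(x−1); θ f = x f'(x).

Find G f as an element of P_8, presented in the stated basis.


the result is g(x) = -21x^7 - 21x^6 + 53x^5 - 115x^4 + 125x^3 - 83x^2 + 31x - 5

∇ f = -21x^6 + 63x^5 - 115x^4 + 125x^3 - 83x^2 + 31x - 5
θ f = -21x^7 - 10x^5
(∇ + θ) f = -21x^7 - 21x^6 + 53x^5 - 115x^4 + 125x^3 - 83x^2 + 31x - 5


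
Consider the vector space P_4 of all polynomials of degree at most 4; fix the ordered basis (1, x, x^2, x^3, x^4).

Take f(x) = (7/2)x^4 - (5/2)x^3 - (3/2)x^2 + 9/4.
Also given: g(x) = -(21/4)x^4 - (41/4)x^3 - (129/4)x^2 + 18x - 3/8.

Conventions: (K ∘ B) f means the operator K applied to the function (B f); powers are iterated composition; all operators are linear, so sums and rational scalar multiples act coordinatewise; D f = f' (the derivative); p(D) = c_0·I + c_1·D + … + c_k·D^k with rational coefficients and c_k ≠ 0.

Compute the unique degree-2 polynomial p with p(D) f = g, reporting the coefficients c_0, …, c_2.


p(D) = -(3/2)·I − D − D^2, i.e. c_0 = -3/2, c_1 = -1, c_2 = -1

D^0 f = (7/2)x^4 - (5/2)x^3 - (3/2)x^2 + 9/4
D^1 f = 14x^3 - (15/2)x^2 - 3x
D^2 f = 42x^2 - 15x - 3
matching coefficients of g against c_0 f + c_1 Df + … from the top degree down determines the c_i
solution: c_0 = -3/2, c_1 = -1, c_2 = -1


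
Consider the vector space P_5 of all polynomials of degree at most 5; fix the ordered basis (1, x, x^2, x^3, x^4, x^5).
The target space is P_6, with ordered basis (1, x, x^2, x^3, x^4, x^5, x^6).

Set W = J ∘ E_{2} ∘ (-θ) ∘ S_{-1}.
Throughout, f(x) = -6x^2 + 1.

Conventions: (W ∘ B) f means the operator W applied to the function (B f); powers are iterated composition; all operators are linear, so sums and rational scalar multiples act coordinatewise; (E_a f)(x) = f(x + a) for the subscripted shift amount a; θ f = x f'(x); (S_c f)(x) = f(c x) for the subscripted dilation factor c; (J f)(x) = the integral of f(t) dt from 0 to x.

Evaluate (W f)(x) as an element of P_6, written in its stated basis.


S_{-1} f = -6x^2 + 1
θ S_{-1} f = -12x^2
(-θ) S_{-1} f = 12x^2
E_{2} (-θ) S_{-1} f = 12x^2 + 48x + 48
J E_{2} (-θ) S_{-1} f = 4x^3 + 24x^2 + 48x

g(x) = 4x^3 + 24x^2 + 48x


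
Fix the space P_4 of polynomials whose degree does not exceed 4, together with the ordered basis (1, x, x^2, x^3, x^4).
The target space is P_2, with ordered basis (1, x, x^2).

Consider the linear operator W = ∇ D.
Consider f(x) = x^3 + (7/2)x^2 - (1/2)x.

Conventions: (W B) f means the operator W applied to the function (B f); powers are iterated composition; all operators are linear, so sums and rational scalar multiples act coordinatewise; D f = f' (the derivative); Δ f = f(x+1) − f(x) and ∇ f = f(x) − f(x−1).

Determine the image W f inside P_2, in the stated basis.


the image equals g(x) = 6x + 4

D f = 3x^2 + 7x - 1/2
∇ D f = 6x + 4
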